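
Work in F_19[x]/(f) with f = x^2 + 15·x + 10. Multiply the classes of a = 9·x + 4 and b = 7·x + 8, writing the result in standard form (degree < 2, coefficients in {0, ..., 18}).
a · b ≡ 10·x + 10 (mod f(x))

Multiply as integer polynomials: a · b = 63·x^2 + 100·x + 32. Reducing coefficients mod 19: a · b ≡ 6·x^2 + 5·x + 13. Now divide by f(x) = x^2 + 15·x + 10 in F_19[x], eliminating the leading term at each step:
  leading term 6·x^2: subtract (6)·f(x) = 6·x^2 + 14·x + 3, leaving 10·x + 10 (coefficients mod 19)
The degree is now < 2, so this is the remainder. Hence a · b ≡ 10·x + 10 in F_19[x]/(f).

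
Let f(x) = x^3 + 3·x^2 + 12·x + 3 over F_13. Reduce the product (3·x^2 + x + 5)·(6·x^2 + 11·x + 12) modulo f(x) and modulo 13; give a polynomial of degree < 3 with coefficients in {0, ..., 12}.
a · b ≡ 10·x^2 + 11·x + 1 (mod f(x))

Multiply as integer polynomials: a · b = 18·x^4 + 39·x^3 + 77·x^2 + 67·x + 60. Reducing coefficients mod 13: a · b ≡ 5·x^4 + 12·x^2 + 2·x + 8. Now divide by f(x) = x^3 + 3·x^2 + 12·x + 3 in F_13[x], eliminating the leading term at each step:
  leading term 5·x^4: subtract (5·x)·f(x) = 5·x^4 + 2·x^3 + 8·x^2 + 2·x, leaving 11·x^3 + 4·x^2 + 8 (coefficients mod 13)
  leading term 11·x^3: subtract (11)·f(x) = 11·x^3 + 7·x^2 + 2·x + 7, leaving 10·x^2 + 11·x + 1 (coefficients mod 13)
The degree is now < 3, so this is the remainder. Hence a · b ≡ 10·x^2 + 11·x + 1 in F_13[x]/(f).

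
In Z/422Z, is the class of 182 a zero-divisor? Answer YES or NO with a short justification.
YES

gcd(182, 422) = 2 > 1, so 182 is not a unit in Z/422Z. In Z/nZ every nonzero non-unit is a zero-divisor: explicitly, take b = 422/gcd = 211 ≠ 0 (mod 422); then 182·211 = 38402 = 91·422, i.e. 182·211 ≡ 0 (mod 422). So 182 is a zero-divisor.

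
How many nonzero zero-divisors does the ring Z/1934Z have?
Z/1934Z has 967 nonzero zero-divisors

In Z/1934Z each nonzero element is either a unit (gcd with 1934 is 1) or a zero-divisor (gcd > 1). The number of units is φ(1934): factorise 1934 = 2 · 967, so φ(1934) = (2 − 1) · (967 − 1) = 1 · 966 = 966. The nonzero elements number 1934 − 1 = 1933. Hence the nonzero zero-divisors number 1933 − 966 = 967.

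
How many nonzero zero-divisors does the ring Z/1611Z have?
In Z/1611Z each nonzero element is either a unit (gcd with 1611 is 1) or a zero-divisor (gcd > 1). The number of units is φ(1611): factorise 1611 = 3^2 · 179, so φ(1611) = (3^2 − 3^1) · (179 − 1) = 6 · 178 = 1068. The nonzero elements number 1611 − 1 = 1610. Hence the nonzero zero-divisors number 1610 − 1068 = 542.

Final answer: Z/1611Z has 542 nonzero zero-divisors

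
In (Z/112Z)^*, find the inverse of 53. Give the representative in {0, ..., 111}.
Apply the extended Euclidean algorithm to (112, 53), tracking rows (r, s, t) with s·112 + t·53 = r. Each division r_prev = q·r_cur + r_new produces the new row as (previous row) − q·(current row):
  row A: (112, 1, 0)   [1·112 + 0·53 = 112]
  row B: (53, 0, 1)   [0·112 + 1·53 = 53]
  112 = 2·53 + 6   → row C = row A − 2·row B = (6, 1, −2)   [check: 1·112 − 2·53 = 6]
  53 = 8·6 + 5   → row D = row B − 8·row C = (5, −8, 17)   [check: −8·112 + 17·53 = 5]
  6 = 1·5 + 1   → row E = row C − 1·row D = (1, 9, −19)   [check: 9·112 − 19·53 = 1]
  5 = 5·1 + 0   → remainder 0, stop. gcd = 1 (last nonzero row E).
The gcd is 1, so 53 is invertible mod 112. The last nonzero row gives 9·112 − 19·53 = 1, so t = −19. So 53^(−1) ≡ −19 ≡ 93 (mod 112). Verify: 53 · 93 = 4929 ≡ 1 (mod 112). ✓

Final answer: 53^(−1) ≡ 93 (mod 112)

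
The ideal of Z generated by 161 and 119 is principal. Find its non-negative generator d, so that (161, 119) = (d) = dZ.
(161, 119) = (7); d = 7

In the PID Z, (a, b) is generated by gcd(a, b). Compute gcd(161, 119) with the extended Euclidean algorithm, tracking rows (r, s, t) with s·161 + t·119 = r:
  row A: (161, 1, 0)   [1·161 + 0·119 = 161]
  row B: (119, 0, 1)   [0·161 + 1·119 = 119]
  161 = 1·119 + 42   → row C = row A − 1·row B = (42, 1, −1)   [check: 1·161 − 1·119 = 42]
  119 = 2·42 + 35   → row D = row B − 2·row C = (35, −2, 3)   [check: −2·161 + 3·119 = 35]
  42 = 1·35 + 7   → row E = row C − 1·row D = (7, 3, −4)   [check: 3·161 − 4·119 = 7]
  35 = 5·7 + 0   → remainder 0, stop. gcd = 7 (last nonzero row E).
So gcd(161, 119) = 7, with Bézout identity 3·161 − 4·119 = 7. Containment (⊇): the Bézout identity exhibits 7 as an element of (161, 119), giving (7) ⊆ (161, 119). Containment (⊆): since 7 | 161 and 7 | 119 (161 = 7·23, 119 = 7·17), every Z-linear combination of 161 and 119 is divisible by 7, so (161, 119) ⊆ (7). Therefore (161, 119) = (7), d = 7.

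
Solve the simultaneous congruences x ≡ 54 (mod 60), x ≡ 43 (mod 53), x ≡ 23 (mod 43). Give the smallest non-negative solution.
x ≡ 6774 (mod 136740); the representative in [0, 136740) is 6774

The moduli 60, 53, 43 are pairwise coprime, so by the CRT there is a unique solution mod 60·53·43 = 136740.
Solve by successive substitution. Start with x ≡ 54 (mod 60).
  Combine with x ≡ 43 (mod 53): write x = 54 + 60·t and require 54 + 60·t ≡ 43 (mod 53), i.e. 60·t ≡ 43 − 54 ≡ 42 (mod 53). Since 60^(−1) ≡ 38 (mod 53) (60 ≡ 7 (mod 53)), t ≡ 38·42 ≡ 6 (mod 53). So x ≡ 54 + 60·6 = 414 (mod 3180).
  Combine with x ≡ 23 (mod 43): write x = 414 + 3180·t and require 414 + 3180·t ≡ 23 (mod 43), i.e. 3180·t ≡ 23 − 414 ≡ 39 (mod 43). Since 3180^(−1) ≡ 21 (mod 43) (3180 ≡ 41 (mod 43)), t ≡ 21·39 ≡ 2 (mod 43). So x ≡ 414 + 3180·2 = 6774 (mod 136740).
Unique solution in [0, 136740): x = 6774.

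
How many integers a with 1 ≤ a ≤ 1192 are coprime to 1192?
The number of a ∈ {1, ..., 1192} with gcd(a, 1192) = 1 is by definition Euler's totient φ(1192). φ is multiplicative, with φ(p^e) = p^e − p^(e−1). Factorise 1192 = 2^3 · 149. Then
  φ(1192) = (2^3 − 2^2) · (149 − 1) = 4 · 148 = 592.
So there are 592 such integers.

Final answer: 592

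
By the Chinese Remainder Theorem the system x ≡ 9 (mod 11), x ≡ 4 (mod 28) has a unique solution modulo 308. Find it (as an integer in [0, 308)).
x ≡ 284 (mod 308); the representative in [0, 308) is 284

The moduli 11, 28 are pairwise coprime, so by the CRT there is a unique solution mod 11·28 = 308.
Solve by successive substitution. Start with x ≡ 9 (mod 11).
  Combine with x ≡ 4 (mod 28): write x = 9 + 11·t and require 9 + 11·t ≡ 4 (mod 28), i.e. 11·t ≡ 4 − 9 ≡ 23 (mod 28). Since 11^(−1) ≡ 23 (mod 28), t ≡ 23·23 ≡ 25 (mod 28). So x ≡ 9 + 11·25 = 284 (mod 308).
Unique solution in [0, 308): x = 284.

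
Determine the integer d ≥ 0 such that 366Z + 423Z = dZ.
(366, 423) = (3); d = 3

In the PID Z, (a, b) is generated by gcd(a, b). Compute gcd(423, 366) with the extended Euclidean algorithm, tracking rows (r, s, t) with s·423 + t·366 = r:
  row A: (423, 1, 0)   [1·423 + 0·366 = 423]
  row B: (366, 0, 1)   [0·423 + 1·366 = 366]
  423 = 1·366 + 57   → row C = row A − 1·row B = (57, 1, −1)   [check: 1·423 − 1·366 = 57]
  366 = 6·57 + 24   → row D = row B − 6·row C = (24, −6, 7)   [check: −6·423 + 7·366 = 24]
  57 = 2·24 + 9   → row E = row C − 2·row D = (9, 13, −15)   [check: 13·423 − 15·366 = 9]
  24 = 2·9 + 6   → row F = row D − 2·row E = (6, −32, 37)   [check: −32·423 + 37·366 = 6]
  9 = 1·6 + 3   → row G = row E − 1·row F = (3, 45, −52)   [check: 45·423 − 52·366 = 3]
  6 = 2·3 + 0   → remainder 0, stop. gcd = 3 (last nonzero row G).
So gcd(366, 423) = 3, with Bézout identity 45·423 − 52·366 = 3. Containment (⊇): the Bézout identity exhibits 3 as an element of (366, 423), giving (3) ⊆ (366, 423). Containment (⊆): since 3 | 366 and 3 | 423 (366 = 3·122, 423 = 3·141), every Z-linear combination of 366 and 423 is divisible by 3, so (366, 423) ⊆ (3). Therefore (366, 423) = (3), d = 3.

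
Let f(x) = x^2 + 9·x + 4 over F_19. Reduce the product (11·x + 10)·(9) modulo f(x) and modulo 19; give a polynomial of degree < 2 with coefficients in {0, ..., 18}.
Multiply as integer polynomials: a · b = 99·x + 90. Reducing coefficients mod 19: a · b ≡ 4·x + 14. This already has degree < 2, so no reduction by f is needed. Hence a · b ≡ 4·x + 14 in F_19[x]/(f).

Final answer: a · b ≡ 4·x + 14 (mod f(x))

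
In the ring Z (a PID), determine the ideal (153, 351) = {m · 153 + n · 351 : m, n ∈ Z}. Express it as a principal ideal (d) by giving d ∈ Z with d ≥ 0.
In the PID Z, (a, b) is generated by gcd(a, b). Compute gcd(351, 153) with the extended Euclidean algorithm, tracking rows (r, s, t) with s·351 + t·153 = r:
  row A: (351, 1, 0)   [1·351 + 0·153 = 351]
  row B: (153, 0, 1)   [0·351 + 1·153 = 153]
  351 = 2·153 + 45   → row C = row A − 2·row B = (45, 1, −2)   [check: 1·351 − 2·153 = 45]
  153 = 3·45 + 18   → row D = row B − 3·row C = (18, −3, 7)   [check: −3·351 + 7·153 = 18]
  45 = 2·18 + 9   → row E = row C − 2·row D = (9, 7, −16)   [check: 7·351 − 16·153 = 9]
  18 = 2·9 + 0   → remainder 0, stop. gcd = 9 (last nonzero row E).
So gcd(153, 351) = 9, with Bézout identity 7·351 − 16·153 = 9. Containment (⊇): the Bézout identity exhibits 9 as an element of (153, 351), giving (9) ⊆ (153, 351). Containment (⊆): since 9 | 153 and 9 | 351 (153 = 9·17, 351 = 9·39), every Z-linear combination of 153 and 351 is divisible by 9, so (153, 351) ⊆ (9). Therefore (153, 351) = (9), d = 9.

Final answer: (153, 351) = (9); d = 9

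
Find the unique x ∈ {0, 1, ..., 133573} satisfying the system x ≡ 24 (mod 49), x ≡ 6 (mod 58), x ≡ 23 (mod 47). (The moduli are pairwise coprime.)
The moduli 49, 58, 47 are pairwise coprime, so by the CRT there is a unique solution mod 49·58·47 = 133574.
Solve by successive substitution. Start with x ≡ 24 (mod 49).
  Combine with x ≡ 6 (mod 58): write x = 24 + 49·t and require 24 + 49·t ≡ 6 (mod 58), i.e. 49·t ≡ 6 − 24 ≡ 40 (mod 58). Since 49^(−1) ≡ 45 (mod 58), t ≡ 45·40 ≡ 2 (mod 58). So x ≡ 24 + 49·2 = 122 (mod 2842).
  Combine with x ≡ 23 (mod 47): write x = 122 + 2842·t and require 122 + 2842·t ≡ 23 (mod 47), i.e. 2842·t ≡ 23 − 122 ≡ 42 (mod 47). Since 2842^(−1) ≡ 15 (mod 47) (2842 ≡ 22 (mod 47)), t ≡ 15·42 ≡ 19 (mod 47). So x ≡ 122 + 2842·19 = 54120 (mod 133574).
Unique solution in [0, 133574): x = 54120.

Final answer: x ≡ 54120 (mod 133574); the representative in [0, 133574) is 54120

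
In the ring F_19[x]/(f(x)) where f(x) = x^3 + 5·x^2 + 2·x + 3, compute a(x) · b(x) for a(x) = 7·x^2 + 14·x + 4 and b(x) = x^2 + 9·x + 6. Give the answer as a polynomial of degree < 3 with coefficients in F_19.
a · b ≡ 5·x^2 + 15·x + 12 (mod f(x))

Multiply as integer polynomials: a · b = 7·x^4 + 77·x^3 + 172·x^2 + 120·x + 24. Reducing coefficients mod 19: a · b ≡ 7·x^4 + x^3 + x^2 + 6·x + 5. Now divide by f(x) = x^3 + 5·x^2 + 2·x + 3 in F_19[x], eliminating the leading term at each step:
  leading term 7·x^4: subtract (7·x)·f(x) = 7·x^4 + 16·x^3 + 14·x^2 + 2·x, leaving 4·x^3 + 6·x^2 + 4·x + 5 (coefficients mod 19)
  leading term 4·x^3: subtract (4)·f(x) = 4·x^3 + x^2 + 8·x + 12, leaving 5·x^2 + 15·x + 12 (coefficients mod 19)
The degree is now < 3, so this is the remainder. Hence a · b ≡ 5·x^2 + 15·x + 12 in F_19[x]/(f).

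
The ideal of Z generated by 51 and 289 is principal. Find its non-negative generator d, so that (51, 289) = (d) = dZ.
In the PID Z, (a, b) is generated by gcd(a, b). Compute gcd(289, 51) with the extended Euclidean algorithm, tracking rows (r, s, t) with s·289 + t·51 = r:
  row A: (289, 1, 0)   [1·289 + 0·51 = 289]
  row B: (51, 0, 1)   [0·289 + 1·51 = 51]
  289 = 5·51 + 34   → row C = row A − 5·row B = (34, 1, −5)   [check: 1·289 − 5·51 = 34]
  51 = 1·34 + 17   → row D = row B − 1·row C = (17, −1, 6)   [check: −1·289 + 6·51 = 17]
  34 = 2·17 + 0   → remainder 0, stop. gcd = 17 (last nonzero row D).
So gcd(51, 289) = 17, with Bézout identity −1·289 + 6·51 = 17. Containment (⊇): the Bézout identity exhibits 17 as an element of (51, 289), giving (17) ⊆ (51, 289). Containment (⊆): since 17 | 51 and 17 | 289 (51 = 17·3, 289 = 17·17), every Z-linear combination of 51 and 289 is divisible by 17, so (51, 289) ⊆ (17). Therefore (51, 289) = (17), d = 17.

Final answer: (51, 289) = (17); d = 17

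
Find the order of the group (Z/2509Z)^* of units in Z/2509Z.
|(Z/2509Z)^*| = 2304

(Z/2509Z)^* consists of the classes a with gcd(a, 2509) = 1, so its order is φ(2509). φ is multiplicative, with φ(p^e) = p^e − p^(e−1). Factorise 2509 = 13 · 193. Then
  φ(2509) = (13 − 1) · (193 − 1) = 12 · 192 = 2304.
Thus |(Z/2509Z)^*| = 2304.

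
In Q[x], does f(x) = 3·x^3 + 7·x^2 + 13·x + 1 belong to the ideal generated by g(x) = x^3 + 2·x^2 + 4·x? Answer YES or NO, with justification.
In Q[x] the ideal (g) consists of all multiples of g, so f ∈ (g) iff g | f, i.e. iff the remainder of f on division by g is 0. Divide f by g (g is monic, so eliminate the leading term of the running remainder at each step):
  leading term 3·x^3: subtract (3)·g(x) = 3·x^3 + 6·x^2 + 12·x, leaving x^2 + x + 1
The remainder r(x) = x^2 + x + 1 ≠ 0 (and deg r < deg g), so g ∤ f, i.e. f ∉ (g).

Final answer: NO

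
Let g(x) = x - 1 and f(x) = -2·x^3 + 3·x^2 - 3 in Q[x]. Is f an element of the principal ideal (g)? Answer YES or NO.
NO

In Q[x] the ideal (g) consists of all multiples of g, so f ∈ (g) iff g | f, i.e. iff the remainder of f on division by g is 0. Divide f by g (g is monic, so eliminate the leading term of the running remainder at each step):
  leading term -2·x^3: subtract (-2·x^2)·g(x) = -2·x^3 + 2·x^2, leaving x^2 - 3
  leading term x^2: subtract (x)·g(x) = x^2 - x, leaving x - 3
  leading term x: subtract (1)·g(x) = x - 1, leaving -2
The remainder r(x) = -2 ≠ 0 (and deg r < deg g), so g ∤ f, i.e. f ∉ (g).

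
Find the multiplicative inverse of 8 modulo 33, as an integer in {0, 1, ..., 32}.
Apply the extended Euclidean algorithm to (33, 8), tracking rows (r, s, t) with s·33 + t·8 = r. Each division r_prev = q·r_cur + r_new produces the new row as (previous row) − q·(current row):
  row A: (33, 1, 0)   [1·33 + 0·8 = 33]
  row B: (8, 0, 1)   [0·33 + 1·8 = 8]
  33 = 4·8 + 1   → row C = row A − 4·row B = (1, 1, −4)   [check: 1·33 − 4·8 = 1]
  8 = 8·1 + 0   → remainder 0, stop. gcd = 1 (last nonzero row C).
The gcd is 1, so 8 is invertible mod 33. The last nonzero row gives 1·33 − 4·8 = 1, so t = −4. So 8^(−1) ≡ −4 ≡ 29 (mod 33). Verify: 8 · 29 = 232 ≡ 1 (mod 33). ✓

Final answer: 8^(−1) ≡ 29 (mod 33)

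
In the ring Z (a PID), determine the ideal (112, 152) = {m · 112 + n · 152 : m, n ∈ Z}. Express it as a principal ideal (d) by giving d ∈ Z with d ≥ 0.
In the PID Z, (a, b) is generated by gcd(a, b). Compute gcd(152, 112) with the extended Euclidean algorithm, tracking rows (r, s, t) with s·152 + t·112 = r:
  row A: (152, 1, 0)   [1·152 + 0·112 = 152]
  row B: (112, 0, 1)   [0·152 + 1·112 = 112]
  152 = 1·112 + 40   → row C = row A − 1·row B = (40, 1, −1)   [check: 1·152 − 1·112 = 40]
  112 = 2·40 + 32   → row D = row B − 2·row C = (32, −2, 3)   [check: −2·152 + 3·112 = 32]
  40 = 1·32 + 8   → row E = row C − 1·row D = (8, 3, −4)   [check: 3·152 − 4·112 = 8]
  32 = 4·8 + 0   → remainder 0, stop. gcd = 8 (last nonzero row E).
So gcd(112, 152) = 8, with Bézout identity 3·152 − 4·112 = 8. Containment (⊇): the Bézout identity exhibits 8 as an element of (112, 152), giving (8) ⊆ (112, 152). Containment (⊆): since 8 | 112 and 8 | 152 (112 = 8·14, 152 = 8·19), every Z-linear combination of 112 and 152 is divisible by 8, so (112, 152) ⊆ (8). Therefore (112, 152) = (8), d = 8.

Final answer: (112, 152) = (8); d = 8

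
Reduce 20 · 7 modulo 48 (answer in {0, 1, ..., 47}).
44

Both factors are already reduced mod 48. 20 · 7 = 140. Dividing by 48: 140 = 2·48 + 44. So (20 · 7) mod 48 = 44.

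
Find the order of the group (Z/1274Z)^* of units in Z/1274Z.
(Z/1274Z)^* consists of the classes a with gcd(a, 1274) = 1, so its order is φ(1274). φ is multiplicative, with φ(p^e) = p^e − p^(e−1). Factorise 1274 = 2 · 7^2 · 13. Then
  φ(1274) = (2 − 1) · (7^2 − 7^1) · (13 − 1) = 1 · 42 · 12 = 504.
Thus |(Z/1274Z)^*| = 504.

Final answer: |(Z/1274Z)^*| = 504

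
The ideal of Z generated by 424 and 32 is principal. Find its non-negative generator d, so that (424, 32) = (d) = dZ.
(424, 32) = (8); d = 8

In the PID Z, (a, b) is generated by gcd(a, b). Compute gcd(424, 32) with the extended Euclidean algorithm, tracking rows (r, s, t) with s·424 + t·32 = r:
  row A: (424, 1, 0)   [1·424 + 0·32 = 424]
  row B: (32, 0, 1)   [0·424 + 1·32 = 32]
  424 = 13·32 + 8   → row C = row A − 13·row B = (8, 1, −13)   [check: 1·424 − 13·32 = 8]
  32 = 4·8 + 0   → remainder 0, stop. gcd = 8 (last nonzero row C).
So gcd(424, 32) = 8, with Bézout identity 1·424 − 13·32 = 8. Containment (⊇): the Bézout identity exhibits 8 as an element of (424, 32), giving (8) ⊆ (424, 32). Containment (⊆): since 8 | 424 and 8 | 32 (424 = 8·53, 32 = 8·4), every Z-linear combination of 424 and 32 is divisible by 8, so (424, 32) ⊆ (8). Therefore (424, 32) = (8), d = 8.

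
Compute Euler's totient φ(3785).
φ is multiplicative, with φ(p^e) = p^e − p^(e−1). Factorise 3785 = 5 · 757. Then
  φ(3785) = (5 − 1) · (757 − 1) = 4 · 756 = 3024.

Final answer: φ(3785) = 3024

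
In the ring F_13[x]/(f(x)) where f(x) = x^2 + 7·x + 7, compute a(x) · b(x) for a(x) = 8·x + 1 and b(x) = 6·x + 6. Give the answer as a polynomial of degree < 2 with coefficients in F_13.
Multiply as integer polynomials: a · b = 48·x^2 + 54·x + 6. Reducing coefficients mod 13: a · b ≡ 9·x^2 + 2·x + 6. Now divide by f(x) = x^2 + 7·x + 7 in F_13[x], eliminating the leading term at each step:
  leading term 9·x^2: subtract (9)·f(x) = 9·x^2 + 11·x + 11, leaving 4·x + 8 (coefficients mod 13)
The degree is now < 2, so this is the remainder. Hence a · b ≡ 4·x + 8 in F_13[x]/(f).

Final answer: a · b ≡ 4·x + 8 (mod f(x))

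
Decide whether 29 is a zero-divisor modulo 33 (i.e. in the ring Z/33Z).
gcd(29, 33) = 1, so 29 is a unit in Z/33Z (it has a multiplicative inverse). A unit cannot be a zero-divisor: if 29·b ≡ 0 then multiplying both sides by 29^(−1) gives b ≡ 0. So 29 is not a zero-divisor.

Final answer: NO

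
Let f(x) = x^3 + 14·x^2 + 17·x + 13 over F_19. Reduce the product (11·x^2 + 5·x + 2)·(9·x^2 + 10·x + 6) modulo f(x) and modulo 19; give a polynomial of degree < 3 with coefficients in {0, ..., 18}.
a · b ≡ 10·x^2 + 6·x + 17 (mod f(x))

Multiply as integer polynomials: a · b = 99·x^4 + 155·x^3 + 134·x^2 + 50·x + 12. Reducing coefficients mod 19: a · b ≡ 4·x^4 + 3·x^3 + x^2 + 12·x + 12. Now divide by f(x) = x^3 + 14·x^2 + 17·x + 13 in F_19[x], eliminating the leading term at each step:
  leading term 4·x^4: subtract (4·x)·f(x) = 4·x^4 + 18·x^3 + 11·x^2 + 14·x, leaving 4·x^3 + 9·x^2 + 17·x + 12 (coefficients mod 19)
  leading term 4·x^3: subtract (4)·f(x) = 4·x^3 + 18·x^2 + 11·x + 14, leaving 10·x^2 + 6·x + 17 (coefficients mod 19)
The degree is now < 3, so this is the remainder. Hence a · b ≡ 10·x^2 + 6·x + 17 in F_19[x]/(f).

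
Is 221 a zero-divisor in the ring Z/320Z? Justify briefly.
gcd(221, 320) = 1, so 221 is a unit in Z/320Z (it has a multiplicative inverse). A unit cannot be a zero-divisor: if 221·b ≡ 0 then multiplying both sides by 221^(−1) gives b ≡ 0. So 221 is not a zero-divisor.

Final answer: NO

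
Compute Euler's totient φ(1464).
φ is multiplicative, with φ(p^e) = p^e − p^(e−1). Factorise 1464 = 2^3 · 3 · 61. Then
  φ(1464) = (2^3 − 2^2) · (3 − 1) · (61 − 1) = 4 · 2 · 60 = 480.

Final answer: φ(1464) = 480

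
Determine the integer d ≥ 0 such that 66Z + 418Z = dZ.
In the PID Z, (a, b) is generated by gcd(a, b). Compute gcd(418, 66) with the extended Euclidean algorithm, tracking rows (r, s, t) with s·418 + t·66 = r:
  row A: (418, 1, 0)   [1·418 + 0·66 = 418]
  row B: (66, 0, 1)   [0·418 + 1·66 = 66]
  418 = 6·66 + 22   → row C = row A − 6·row B = (22, 1, −6)   [check: 1·418 − 6·66 = 22]
  66 = 3·22 + 0   → remainder 0, stop. gcd = 22 (last nonzero row C).
So gcd(66, 418) = 22, with Bézout identity 1·418 − 6·66 = 22. Containment (⊇): the Bézout identity exhibits 22 as an element of (66, 418), giving (22) ⊆ (66, 418). Containment (⊆): since 22 | 66 and 22 | 418 (66 = 22·3, 418 = 22·19), every Z-linear combination of 66 and 418 is divisible by 22, so (66, 418) ⊆ (22). Therefore (66, 418) = (22), d = 22.

Final answer: (66, 418) = (22); d = 22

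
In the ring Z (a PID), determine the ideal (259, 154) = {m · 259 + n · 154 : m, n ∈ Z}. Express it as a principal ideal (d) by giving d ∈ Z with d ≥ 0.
(259, 154) = (7); d = 7

In the PID Z, (a, b) is generated by gcd(a, b). Compute gcd(259, 154) with the extended Euclidean algorithm, tracking rows (r, s, t) with s·259 + t·154 = r:
  row A: (259, 1, 0)   [1·259 + 0·154 = 259]
  row B: (154, 0, 1)   [0·259 + 1·154 = 154]
  259 = 1·154 + 105   → row C = row A − 1·row B = (105, 1, −1)   [check: 1·259 − 1·154 = 105]
  154 = 1·105 + 49   → row D = row B − 1·row C = (49, −1, 2)   [check: −1·259 + 2·154 = 49]
  105 = 2·49 + 7   → row E = row C − 2·row D = (7, 3, −5)   [check: 3·259 − 5·154 = 7]
  49 = 7·7 + 0   → remainder 0, stop. gcd = 7 (last nonzero row E).
So gcd(259, 154) = 7, with Bézout identity 3·259 − 5·154 = 7. Containment (⊇): the Bézout identity exhibits 7 as an element of (259, 154), giving (7) ⊆ (259, 154). Containment (⊆): since 7 | 259 and 7 | 154 (259 = 7·37, 154 = 7·22), every Z-linear combination of 259 and 154 is divisible by 7, so (259, 154) ⊆ (7). Therefore (259, 154) = (7), d = 7.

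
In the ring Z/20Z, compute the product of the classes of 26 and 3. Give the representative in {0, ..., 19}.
18

Reduce the factors first: 26 ≡ 6 (mod 20), so 26 · 3 ≡ 6 · 3 (mod 20). 6 · 3 = 18. Dividing by 20: 18 = 0·20 + 18. So (26 · 3) mod 20 = 18.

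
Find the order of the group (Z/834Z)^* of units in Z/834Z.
|(Z/834Z)^*| = 276

(Z/834Z)^* consists of the classes a with gcd(a, 834) = 1, so its order is φ(834). φ is multiplicative, with φ(p^e) = p^e − p^(e−1). Factorise 834 = 2 · 3 · 139. Then
  φ(834) = (2 − 1) · (3 − 1) · (139 − 1) = 1 · 2 · 138 = 276.
Thus |(Z/834Z)^*| = 276.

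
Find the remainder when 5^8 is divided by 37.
Use repeated squaring. Binary(8) = 1000. Walk through the bits of the exponent 8 left-to-right: at each bit after the leading one, square the running value, then multiply by 5 if the bit is 1 (always reducing mod 37):
  bit 1 = 1 (leading): start with 5.
  bit 2 = 0: square 5^2 = 25 (mod 37).
  bit 3 = 0: square 25^2 = 625 ≡ 33 (mod 37).
  bit 4 = 0: square 33^2 = 1089 ≡ 16 (mod 37).
Final value: 5^8 ≡ 16 (mod 37).

Final answer: 16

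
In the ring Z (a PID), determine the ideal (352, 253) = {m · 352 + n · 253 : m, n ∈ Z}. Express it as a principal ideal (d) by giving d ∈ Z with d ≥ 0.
(352, 253) = (11); d = 11

In the PID Z, (a, b) is generated by gcd(a, b). Compute gcd(352, 253) with the extended Euclidean algorithm, tracking rows (r, s, t) with s·352 + t·253 = r:
  row A: (352, 1, 0)   [1·352 + 0·253 = 352]
  row B: (253, 0, 1)   [0·352 + 1·253 = 253]
  352 = 1·253 + 99   → row C = row A − 1·row B = (99, 1, −1)   [check: 1·352 − 1·253 = 99]
  253 = 2·99 + 55   → row D = row B − 2·row C = (55, −2, 3)   [check: −2·352 + 3·253 = 55]
  99 = 1·55 + 44   → row E = row C − 1·row D = (44, 3, −4)   [check: 3·352 − 4·253 = 44]
  55 = 1·44 + 11   → row F = row D − 1·row E = (11, −5, 7)   [check: −5·352 + 7·253 = 11]
  44 = 4·11 + 0   → remainder 0, stop. gcd = 11 (last nonzero row F).
So gcd(352, 253) = 11, with Bézout identity −5·352 + 7·253 = 11. Containment (⊇): the Bézout identity exhibits 11 as an element of (352, 253), giving (11) ⊆ (352, 253). Containment (⊆): since 11 | 352 and 11 | 253 (352 = 11·32, 253 = 11·23), every Z-linear combination of 352 and 253 is divisible by 11, so (352, 253) ⊆ (11). Therefore (352, 253) = (11), d = 11.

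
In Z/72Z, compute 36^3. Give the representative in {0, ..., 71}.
Use repeated squaring. Binary(3) = 11. Walk through the bits of the exponent 3 left-to-right: at each bit after the leading one, square the running value, then multiply by 36 if the bit is 1 (always reducing mod 72):
  bit 1 = 1 (leading): start with 36.
  bit 2 = 1: square 36^2 = 1296 ≡ 0; bit is 1, so multiply 0·36 = 0 (mod 72).
Final value: 36^3 ≡ 0 (mod 72).

Final answer: 0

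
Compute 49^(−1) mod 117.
49^(−1) ≡ 43 (mod 117)

Apply the extended Euclidean algorithm to (117, 49), tracking rows (r, s, t) with s·117 + t·49 = r. Each division r_prev = q·r_cur + r_new produces the new row as (previous row) − q·(current row):
  row A: (117, 1, 0)   [1·117 + 0·49 = 117]
  row B: (49, 0, 1)   [0·117 + 1·49 = 49]
  117 = 2·49 + 19   → row C = row A − 2·row B = (19, 1, −2)   [check: 1·117 − 2·49 = 19]
  49 = 2·19 + 11   → row D = row B − 2·row C = (11, −2, 5)   [check: −2·117 + 5·49 = 11]
  19 = 1·11 + 8   → row E = row C − 1·row D = (8, 3, −7)   [check: 3·117 − 7·49 = 8]
  11 = 1·8 + 3   → row F = row D − 1·row E = (3, −5, 12)   [check: −5·117 + 12·49 = 3]
  8 = 2·3 + 2   → row G = row E − 2·row F = (2, 13, −31)   [check: 13·117 − 31·49 = 2]
  3 = 1·2 + 1   → row H = row F − 1·row G = (1, −18, 43)   [check: −18·117 + 43·49 = 1]
  2 = 2·1 + 0   → remainder 0, stop. gcd = 1 (last nonzero row H).
The gcd is 1, so 49 is invertible mod 117. The last nonzero row gives −18·117 + 43·49 = 1, so t = 43. So 49^(−1) ≡ 43 (mod 117). Verify: 49 · 43 = 2107 ≡ 1 (mod 117). ✓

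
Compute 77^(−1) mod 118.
77^(−1) ≡ 23 (mod 118)

Apply the extended Euclidean algorithm to (118, 77), tracking rows (r, s, t) with s·118 + t·77 = r. Each division r_prev = q·r_cur + r_new produces the new row as (previous row) − q·(current row):
  row A: (118, 1, 0)   [1·118 + 0·77 = 118]
  row B: (77, 0, 1)   [0·118 + 1·77 = 77]
  118 = 1·77 + 41   → row C = row A − 1·row B = (41, 1, −1)   [check: 1·118 − 1·77 = 41]
  77 = 1·41 + 36   → row D = row B − 1·row C = (36, −1, 2)   [check: −1·118 + 2·77 = 36]
  41 = 1·36 + 5   → row E = row C − 1·row D = (5, 2, −3)   [check: 2·118 − 3·77 = 5]
  36 = 7·5 + 1   → row F = row D − 7·row E = (1, −15, 23)   [check: −15·118 + 23·77 = 1]
  5 = 5·1 + 0   → remainder 0, stop. gcd = 1 (last nonzero row F).
The gcd is 1, so 77 is invertible mod 118. The last nonzero row gives −15·118 + 23·77 = 1, so t = 23. So 77^(−1) ≡ 23 (mod 118). Verify: 77 · 23 = 1771 ≡ 1 (mod 118). ✓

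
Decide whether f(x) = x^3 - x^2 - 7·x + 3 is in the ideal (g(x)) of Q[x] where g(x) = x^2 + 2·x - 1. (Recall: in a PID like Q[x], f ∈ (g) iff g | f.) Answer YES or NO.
YES

In Q[x] the ideal (g) consists of all multiples of g, so f ∈ (g) iff g | f, i.e. iff the remainder of f on division by g is 0. Divide f by g (g is monic, so eliminate the leading term of the running remainder at each step):
  leading term x^3: subtract (x)·g(x) = x^3 + 2·x^2 - x, leaving -3·x^2 - 6·x + 3
  leading term -3·x^2: subtract (-3)·g(x) = -3·x^2 - 6·x + 3, leaving 0
The remainder is 0, so f(x) = g(x) · h(x) with h(x) = x - 3. Hence g | f, i.e. f ∈ (g).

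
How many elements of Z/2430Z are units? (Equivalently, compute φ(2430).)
An element a ∈ Z/2430Z is a unit iff gcd(a, 2430) = 1, so the number of units is φ(2430). φ is multiplicative, with φ(p^e) = p^e − p^(e−1). Factorise 2430 = 2 · 3^5 · 5. Then
  φ(2430) = (2 − 1) · (3^5 − 3^4) · (5 − 1) = 1 · 162 · 4 = 648.

Final answer: Z/2430Z has φ(2430) = 648 units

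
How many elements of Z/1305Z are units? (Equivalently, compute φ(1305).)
Z/1305Z has φ(1305) = 672 units

An element a ∈ Z/1305Z is a unit iff gcd(a, 1305) = 1, so the number of units is φ(1305). φ is multiplicative, with φ(p^e) = p^e − p^(e−1). Factorise 1305 = 3^2 · 5 · 29. Then
  φ(1305) = (3^2 − 3^1) · (5 − 1) · (29 − 1) = 6 · 4 · 28 = 672.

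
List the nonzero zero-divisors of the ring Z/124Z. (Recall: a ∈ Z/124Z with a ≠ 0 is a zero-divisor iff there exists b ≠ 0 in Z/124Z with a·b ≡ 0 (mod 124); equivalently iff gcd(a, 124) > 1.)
An element a ∈ Z/124Z (with a ≠ 0) is a zero-divisor iff gcd(a, 124) > 1 (because a is a unit precisely when gcd(a, n) = 1, and in Z/nZ every nonzero, non-unit element is a zero-divisor). Scan a = 1, ..., 123 and keep those with gcd(a, 124) > 1:
  gcd(2, 124) = 2, gcd(4, 124) = 4, gcd(6, 124) = 2, gcd(8, 124) = 4, gcd(10, 124) = 2, gcd(12, 124) = 4, gcd(14, 124) = 2, gcd(16, 124) = 4, gcd(18, 124) = 2, gcd(20, 124) = 4, gcd(22, 124) = 2, gcd(24, 124) = 4, gcd(26, 124) = 2, gcd(28, 124) = 4, gcd(30, 124) = 2, gcd(31, 124) = 31, gcd(32, 124) = 4, gcd(34, 124) = 2, gcd(36, 124) = 4, gcd(38, 124) = 2, gcd(40, 124) = 4, gcd(42, 124) = 2, gcd(44, 124) = 4, gcd(46, 124) = 2, gcd(48, 124) = 4, gcd(50, 124) = 2, gcd(52, 124) = 4, gcd(54, 124) = 2, gcd(56, 124) = 4, gcd(58, 124) = 2, gcd(60, 124) = 4, gcd(62, 124) = 62, gcd(64, 124) = 4, gcd(66, 124) = 2, gcd(68, 124) = 4, gcd(70, 124) = 2, gcd(72, 124) = 4, gcd(74, 124) = 2, gcd(76, 124) = 4, gcd(78, 124) = 2, gcd(80, 124) = 4, gcd(82, 124) = 2, gcd(84, 124) = 4, gcd(86, 124) = 2, gcd(88, 124) = 4, gcd(90, 124) = 2, gcd(92, 124) = 4, gcd(93, 124) = 31, gcd(94, 124) = 2, gcd(96, 124) = 4, gcd(98, 124) = 2, gcd(100, 124) = 4, gcd(102, 124) = 2, gcd(104, 124) = 4, gcd(106, 124) = 2, gcd(108, 124) = 4, gcd(110, 124) = 2, gcd(112, 124) = 4, gcd(114, 124) = 2, gcd(116, 124) = 4, gcd(118, 124) = 2, gcd(120, 124) = 4, gcd(122, 124) = 2.
All other a ∈ {1, ..., 123} have gcd(a, 124) = 1 and are units. So the nonzero zero-divisors are exactly the 63 values of a appearing in this scan.

Final answer: nonzero zero-divisors of Z/124Z = {2, 4, 6, 8, 10, 12, 14, 16, 18, 20, 22, 24, 26, 28, 30, 31, 32, 34, 36, 38, 40, 42, 44, 46, 48, 50, 52, 54, 56, 58, 60, 62, 64, 66, 68, 70, 72, 74, 76, 78, 80, 82, 84, 86, 88, 90, 92, 93, 94, 96, 98, 100, 102, 104, 106, 108, 110, 112, 114, 116, 118, 120, 122}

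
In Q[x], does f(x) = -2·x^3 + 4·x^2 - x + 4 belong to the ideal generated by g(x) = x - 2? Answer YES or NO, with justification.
In Q[x] the ideal (g) consists of all multiples of g, so f ∈ (g) iff g | f, i.e. iff the remainder of f on division by g is 0. Divide f by g (g is monic, so eliminate the leading term of the running remainder at each step):
  leading term -2·x^3: subtract (-2·x^2)·g(x) = -2·x^3 + 4·x^2, leaving 4 - x
  leading term -x: subtract (-1)·g(x) = 2 - x, leaving 2
The remainder r(x) = 2 ≠ 0 (and deg r < deg g), so g ∤ f, i.e. f ∉ (g).

Final answer: NO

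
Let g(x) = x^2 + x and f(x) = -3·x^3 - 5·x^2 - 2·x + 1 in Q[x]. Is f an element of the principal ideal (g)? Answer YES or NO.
NO

In Q[x] the ideal (g) consists of all multiples of g, so f ∈ (g) iff g | f, i.e. iff the remainder of f on division by g is 0. Divide f by g (g is monic, so eliminate the leading term of the running remainder at each step):
  leading term -3·x^3: subtract (-3·x)·g(x) = -3·x^3 - 3·x^2, leaving -2·x^2 - 2·x + 1
  leading term -2·x^2: subtract (-2)·g(x) = -2·x^2 - 2·x, leaving 1
The remainder r(x) = 1 ≠ 0 (and deg r < deg g), so g ∤ f, i.e. f ∉ (g).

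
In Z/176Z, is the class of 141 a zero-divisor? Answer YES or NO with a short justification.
gcd(141, 176) = 1, so 141 is a unit in Z/176Z (it has a multiplicative inverse). A unit cannot be a zero-divisor: if 141·b ≡ 0 then multiplying both sides by 141^(−1) gives b ≡ 0. So 141 is not a zero-divisor.

Final answer: NO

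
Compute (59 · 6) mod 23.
9

Reduce the factors first: 59 ≡ 13 (mod 23), so 59 · 6 ≡ 13 · 6 (mod 23). 13 · 6 = 78. Dividing by 23: 78 = 3·23 + 9. So (59 · 6) mod 23 = 9.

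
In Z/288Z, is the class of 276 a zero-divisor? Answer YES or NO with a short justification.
YES

gcd(276, 288) = 12 > 1, so 276 is not a unit in Z/288Z. In Z/nZ every nonzero non-unit is a zero-divisor: explicitly, take b = 288/gcd = 24 ≠ 0 (mod 288); then 276·24 = 6624 = 23·288, i.e. 276·24 ≡ 0 (mod 288). So 276 is a zero-divisor.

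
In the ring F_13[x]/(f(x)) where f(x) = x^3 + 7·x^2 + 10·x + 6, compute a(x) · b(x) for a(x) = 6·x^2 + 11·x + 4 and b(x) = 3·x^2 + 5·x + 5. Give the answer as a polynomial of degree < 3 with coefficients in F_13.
Multiply as integer polynomials: a · b = 18·x^4 + 63·x^3 + 97·x^2 + 75·x + 20. Reducing coefficients mod 13: a · b ≡ 5·x^4 + 11·x^3 + 6·x^2 + 10·x + 7. Now divide by f(x) = x^3 + 7·x^2 + 10·x + 6 in F_13[x], eliminating the leading term at each step:
  leading term 5·x^4: subtract (5·x)·f(x) = 5·x^4 + 9·x^3 + 11·x^2 + 4·x, leaving 2·x^3 + 8·x^2 + 6·x + 7 (coefficients mod 13)
  leading term 2·x^3: subtract (2)·f(x) = 2·x^3 + x^2 + 7·x + 12, leaving 7·x^2 + 12·x + 8 (coefficients mod 13)
The degree is now < 3, so this is the remainder. Hence a · b ≡ 7·x^2 + 12·x + 8 in F_13[x]/(f).

Final answer: a · b ≡ 7·x^2 + 12·x + 8 (mod f(x))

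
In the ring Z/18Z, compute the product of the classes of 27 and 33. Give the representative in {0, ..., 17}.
9

Reduce the factors first: 27 ≡ 9, 33 ≡ 15 (mod 18), so 27 · 33 ≡ 9 · 15 (mod 18). 9 · 15 = 135. Dividing by 18: 135 = 7·18 + 9. So (27 · 33) mod 18 = 9.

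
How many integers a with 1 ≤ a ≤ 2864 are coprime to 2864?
1424

The number of a ∈ {1, ..., 2864} with gcd(a, 2864) = 1 is by definition Euler's totient φ(2864). φ is multiplicative, with φ(p^e) = p^e − p^(e−1). Factorise 2864 = 2^4 · 179. Then
  φ(2864) = (2^4 − 2^3) · (179 − 1) = 8 · 178 = 1424.
So there are 1424 such integers.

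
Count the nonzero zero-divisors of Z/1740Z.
In Z/1740Z each nonzero element is either a unit (gcd with 1740 is 1) or a zero-divisor (gcd > 1). The number of units is φ(1740): factorise 1740 = 2^2 · 3 · 5 · 29, so φ(1740) = (2^2 − 2^1) · (3 − 1) · (5 − 1) · (29 − 1) = 2 · 2 · 4 · 28 = 448. The nonzero elements number 1740 − 1 = 1739. Hence the nonzero zero-divisors number 1739 − 448 = 1291.

Final answer: Z/1740Z has 1291 nonzero zero-divisors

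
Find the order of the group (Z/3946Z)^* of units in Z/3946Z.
|(Z/3946Z)^*| = 1972

(Z/3946Z)^* consists of the classes a with gcd(a, 3946) = 1, so its order is φ(3946). φ is multiplicative, with φ(p^e) = p^e − p^(e−1). Factorise 3946 = 2 · 1973. Then
  φ(3946) = (2 − 1) · (1973 − 1) = 1 · 1972 = 1972.
Thus |(Z/3946Z)^*| = 1972.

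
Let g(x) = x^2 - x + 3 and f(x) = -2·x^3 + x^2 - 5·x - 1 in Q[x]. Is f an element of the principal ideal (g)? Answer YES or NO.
NO

In Q[x] the ideal (g) consists of all multiples of g, so f ∈ (g) iff g | f, i.e. iff the remainder of f on division by g is 0. Divide f by g (g is monic, so eliminate the leading term of the running remainder at each step):
  leading term -2·x^3: subtract (-2·x)·g(x) = -2·x^3 + 2·x^2 - 6·x, leaving -x^2 + x - 1
  leading term -x^2: subtract (-1)·g(x) = -x^2 + x - 3, leaving 2
The remainder r(x) = 2 ≠ 0 (and deg r < deg g), so g ∤ f, i.e. f ∉ (g).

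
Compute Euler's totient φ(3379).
φ is multiplicative, with φ(p^e) = p^e − p^(e−1). Factorise 3379 = 31 · 109. Then
  φ(3379) = (31 − 1) · (109 − 1) = 30 · 108 = 3240.

Final answer: φ(3379) = 3240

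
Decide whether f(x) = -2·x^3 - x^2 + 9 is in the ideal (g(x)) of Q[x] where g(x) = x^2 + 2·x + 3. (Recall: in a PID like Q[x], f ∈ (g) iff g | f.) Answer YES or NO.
In Q[x] the ideal (g) consists of all multiples of g, so f ∈ (g) iff g | f, i.e. iff the remainder of f on division by g is 0. Divide f by g (g is monic, so eliminate the leading term of the running remainder at each step):
  leading term -2·x^3: subtract (-2·x)·g(x) = -2·x^3 - 4·x^2 - 6·x, leaving 3·x^2 + 6·x + 9
  leading term 3·x^2: subtract (3)·g(x) = 3·x^2 + 6·x + 9, leaving 0
The remainder is 0, so f(x) = g(x) · h(x) with h(x) = 3 - 2·x. Hence g | f, i.e. f ∈ (g).

Final answer: YES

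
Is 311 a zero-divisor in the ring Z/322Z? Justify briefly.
NO

gcd(311, 322) = 1, so 311 is a unit in Z/322Z (it has a multiplicative inverse). A unit cannot be a zero-divisor: if 311·b ≡ 0 then multiplying both sides by 311^(−1) gives b ≡ 0. So 311 is not a zero-divisor.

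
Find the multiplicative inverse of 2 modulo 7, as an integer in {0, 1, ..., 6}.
Apply the extended Euclidean algorithm to (7, 2), tracking rows (r, s, t) with s·7 + t·2 = r. Each division r_prev = q·r_cur + r_new produces the new row as (previous row) − q·(current row):
  row A: (7, 1, 0)   [1·7 + 0·2 = 7]
  row B: (2, 0, 1)   [0·7 + 1·2 = 2]
  7 = 3·2 + 1   → row C = row A − 3·row B = (1, 1, −3)   [check: 1·7 − 3·2 = 1]
  2 = 2·1 + 0   → remainder 0, stop. gcd = 1 (last nonzero row C).
The gcd is 1, so 2 is invertible mod 7. The last nonzero row gives 1·7 − 3·2 = 1, so t = −3. So 2^(−1) ≡ −3 ≡ 4 (mod 7). Verify: 2 · 4 = 8 ≡ 1 (mod 7). ✓

Final answer: 2^(−1) ≡ 4 (mod 7)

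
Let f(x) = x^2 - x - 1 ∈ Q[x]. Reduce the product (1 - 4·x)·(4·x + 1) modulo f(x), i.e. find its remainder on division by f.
a · b ≡ -16·x - 15 (mod f(x))

First multiply in Q[x] without reducing: a · b = 1 - 16·x^2. Now divide by f(x) = x^2 - x - 1, eliminating the leading term at each step:
  leading term -16·x^2: subtract (-16)·f(x) = -16·x^2 + 16·x + 16, leaving -16·x - 15
The degree is now < 2, so this is the remainder. Hence a · b ≡ -16·x - 15 in Q[x]/(f).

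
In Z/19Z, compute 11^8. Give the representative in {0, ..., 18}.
Use repeated squaring. Binary(8) = 1000. Walk through the bits of the exponent 8 left-to-right: at each bit after the leading one, square the running value, then multiply by 11 if the bit is 1 (always reducing mod 19):
  bit 1 = 1 (leading): start with 11.
  bit 2 = 0: square 11^2 = 121 ≡ 7 (mod 19).
  bit 3 = 0: square 7^2 = 49 ≡ 11 (mod 19).
  bit 4 = 0: square 11^2 = 121 ≡ 7 (mod 19).
Final value: 11^8 ≡ 7 (mod 19).

Final answer: 7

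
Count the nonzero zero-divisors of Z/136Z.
Z/136Z has 71 nonzero zero-divisors

In Z/136Z each nonzero element is either a unit (gcd with 136 is 1) or a zero-divisor (gcd > 1). The number of units is φ(136): factorise 136 = 2^3 · 17, so φ(136) = (2^3 − 2^2) · (17 − 1) = 4 · 16 = 64. The nonzero elements number 136 − 1 = 135. Hence the nonzero zero-divisors number 135 − 64 = 71.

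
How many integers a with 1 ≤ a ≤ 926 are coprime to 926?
462

The number of a ∈ {1, ..., 926} with gcd(a, 926) = 1 is by definition Euler's totient φ(926). φ is multiplicative, with φ(p^e) = p^e − p^(e−1). Factorise 926 = 2 · 463. Then
  φ(926) = (2 − 1) · (463 − 1) = 1 · 462 = 462.
So there are 462 such integers.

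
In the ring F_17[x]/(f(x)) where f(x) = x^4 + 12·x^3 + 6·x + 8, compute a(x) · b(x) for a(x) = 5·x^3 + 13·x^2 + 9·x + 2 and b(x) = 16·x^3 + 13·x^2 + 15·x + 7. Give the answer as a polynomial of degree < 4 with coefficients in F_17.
a · b ≡ 15·x^3 + 11·x^2 + 3·x + 12 (mod f(x))

Multiply as integer polynomials: a · b = 80·x^6 + 273·x^5 + 388·x^4 + 379·x^3 + 252·x^2 + 93·x + 14. Reducing coefficients mod 17: a · b ≡ 12·x^6 + x^5 + 14·x^4 + 5·x^3 + 14·x^2 + 8·x + 14. Now divide by f(x) = x^4 + 12·x^3 + 6·x + 8 in F_17[x], eliminating the leading term at each step:
  leading term 12·x^6: subtract (12·x^2)·f(x) = 12·x^6 + 8·x^5 + 4·x^3 + 11·x^2, leaving 10·x^5 + 14·x^4 + x^3 + 3·x^2 + 8·x + 14 (coefficients mod 17)
  leading term 10·x^5: subtract (10·x)·f(x) = 10·x^5 + x^4 + 9·x^2 + 12·x, leaving 13·x^4 + x^3 + 11·x^2 + 13·x + 14 (coefficients mod 17)
  leading term 13·x^4: subtract (13)·f(x) = 13·x^4 + 3·x^3 + 10·x + 2, leaving 15·x^3 + 11·x^2 + 3·x + 12 (coefficients mod 17)
The degree is now < 4, so this is the remainder. Hence a · b ≡ 15·x^3 + 11·x^2 + 3·x + 12 in F_17[x]/(f).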